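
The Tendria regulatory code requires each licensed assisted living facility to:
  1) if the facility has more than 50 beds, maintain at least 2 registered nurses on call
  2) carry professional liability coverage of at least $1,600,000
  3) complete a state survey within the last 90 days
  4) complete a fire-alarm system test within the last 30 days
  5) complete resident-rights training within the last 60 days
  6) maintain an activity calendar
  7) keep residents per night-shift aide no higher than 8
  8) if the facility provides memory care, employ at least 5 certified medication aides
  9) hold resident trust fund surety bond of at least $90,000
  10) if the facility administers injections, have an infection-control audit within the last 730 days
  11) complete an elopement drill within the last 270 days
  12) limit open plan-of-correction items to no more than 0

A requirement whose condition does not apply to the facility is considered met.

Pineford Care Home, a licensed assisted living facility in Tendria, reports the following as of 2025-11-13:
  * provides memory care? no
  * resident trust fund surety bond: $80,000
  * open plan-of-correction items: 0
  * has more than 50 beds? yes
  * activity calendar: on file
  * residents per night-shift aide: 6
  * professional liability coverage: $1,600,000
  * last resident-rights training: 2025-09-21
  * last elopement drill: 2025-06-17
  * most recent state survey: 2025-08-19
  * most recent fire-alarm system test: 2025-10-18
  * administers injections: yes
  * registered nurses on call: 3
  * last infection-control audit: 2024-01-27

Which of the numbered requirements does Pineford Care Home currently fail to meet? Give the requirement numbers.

9

1. condition 'has more than 50 beds' holds; registered nurses on call 3 ≥ 2 → met
2. professional liability coverage $1,600,000 ≥ $1,600,000 → met
3. state survey 86 days ago vs limit 90 → met
4. fire-alarm system test 26 days ago vs limit 30 → met
5. resident-rights training 53 days ago vs limit 60 → met
6. activity calendar present → met
7. residents per night-shift aide 6 ≤ 8 → met
8. condition 'provides memory care' does not hold → requirement n/a → met
9. resident trust fund surety bond $80,000 < $90,000 → not met
10. condition 'administers injections' holds; infection-control audit 656 days ago vs limit 730 → met
11. elopement drill 149 days ago vs limit 270 → met
12. open plan-of-correction items 0 ≤ 0 → met
Not met: 9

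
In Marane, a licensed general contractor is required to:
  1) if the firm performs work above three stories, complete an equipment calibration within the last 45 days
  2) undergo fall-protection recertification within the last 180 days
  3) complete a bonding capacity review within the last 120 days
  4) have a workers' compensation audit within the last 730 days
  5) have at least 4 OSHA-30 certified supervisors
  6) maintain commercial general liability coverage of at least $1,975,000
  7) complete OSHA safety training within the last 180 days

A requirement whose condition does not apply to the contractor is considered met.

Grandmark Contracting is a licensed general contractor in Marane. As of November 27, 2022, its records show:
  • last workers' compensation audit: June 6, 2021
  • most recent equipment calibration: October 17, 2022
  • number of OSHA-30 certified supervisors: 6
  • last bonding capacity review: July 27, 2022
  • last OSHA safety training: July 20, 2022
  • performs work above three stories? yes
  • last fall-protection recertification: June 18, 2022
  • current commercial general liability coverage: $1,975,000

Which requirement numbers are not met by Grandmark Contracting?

3

1. condition 'performs work above three stories' holds; equipment calibration 41 days ago vs limit 45 → met
2. fall-protection recertification 162 days ago vs limit 180 → met
3. bonding capacity review 123 days ago vs limit 120 → not met
4. workers' compensation audit 539 days ago vs limit 730 → met
5. OSHA-30 certified supervisors 6 ≥ 4 → met
6. commercial general liability coverage $1,975,000 ≥ $1,975,000 → met
7. OSHA safety training 130 days ago vs limit 180 → met
Not met: 3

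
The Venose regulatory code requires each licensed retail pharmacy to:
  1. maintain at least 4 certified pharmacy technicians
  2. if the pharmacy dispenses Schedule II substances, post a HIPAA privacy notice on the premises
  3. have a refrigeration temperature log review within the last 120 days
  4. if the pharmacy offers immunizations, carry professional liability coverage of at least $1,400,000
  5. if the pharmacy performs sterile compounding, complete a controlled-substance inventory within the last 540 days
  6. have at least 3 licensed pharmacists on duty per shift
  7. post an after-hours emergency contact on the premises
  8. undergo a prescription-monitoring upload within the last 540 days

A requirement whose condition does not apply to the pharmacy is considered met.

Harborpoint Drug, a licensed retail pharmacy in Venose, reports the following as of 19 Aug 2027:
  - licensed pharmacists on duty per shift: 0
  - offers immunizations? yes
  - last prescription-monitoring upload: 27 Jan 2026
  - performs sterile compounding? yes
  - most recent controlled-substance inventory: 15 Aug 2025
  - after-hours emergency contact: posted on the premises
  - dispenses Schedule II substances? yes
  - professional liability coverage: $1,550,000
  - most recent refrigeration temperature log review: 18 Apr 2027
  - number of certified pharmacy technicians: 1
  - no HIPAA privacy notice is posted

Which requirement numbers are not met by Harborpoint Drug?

1, 2, 3, 5, 6, 8

1. certified pharmacy technicians 1 < 4 → not met
2. condition 'dispenses Schedule II substances' holds; HIPAA privacy notice absent → not met
3. refrigeration temperature log review 123 days ago vs limit 120 → not met
4. condition 'offers immunizations' holds; professional liability coverage $1,550,000 ≥ $1,400,000 → met
5. condition 'performs sterile compounding' holds; controlled-substance inventory 734 days ago vs limit 540 → not met
6. licensed pharmacists on duty per shift 0 < 3 → not met
7. after-hours emergency contact present → met
8. prescription-monitoring upload 569 days ago vs limit 540 → not met
Not met: 1, 2, 3, 5, 6, 8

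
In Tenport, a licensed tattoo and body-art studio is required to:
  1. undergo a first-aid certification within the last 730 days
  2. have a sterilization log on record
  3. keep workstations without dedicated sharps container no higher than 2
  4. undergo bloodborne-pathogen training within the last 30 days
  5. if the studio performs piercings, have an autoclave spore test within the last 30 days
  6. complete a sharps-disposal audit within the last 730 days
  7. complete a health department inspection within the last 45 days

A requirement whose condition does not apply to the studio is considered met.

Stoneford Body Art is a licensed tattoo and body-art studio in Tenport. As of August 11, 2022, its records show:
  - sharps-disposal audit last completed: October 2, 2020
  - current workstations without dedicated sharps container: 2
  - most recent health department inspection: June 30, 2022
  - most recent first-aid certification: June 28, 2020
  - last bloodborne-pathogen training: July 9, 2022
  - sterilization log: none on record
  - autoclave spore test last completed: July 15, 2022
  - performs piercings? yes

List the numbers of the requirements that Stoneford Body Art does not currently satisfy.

1, 2, 4

1. first-aid certification 774 days ago vs limit 730 → not met
2. sterilization log absent → not met
3. workstations without dedicated sharps container 2 ≤ 2 → met
4. bloodborne-pathogen training 33 days ago vs limit 30 → not met
5. condition 'performs piercings' holds; autoclave spore test 27 days ago vs limit 30 → met
6. sharps-disposal audit 678 days ago vs limit 730 → met
7. health department inspection 42 days ago vs limit 45 → met
Not met: 1, 2, 4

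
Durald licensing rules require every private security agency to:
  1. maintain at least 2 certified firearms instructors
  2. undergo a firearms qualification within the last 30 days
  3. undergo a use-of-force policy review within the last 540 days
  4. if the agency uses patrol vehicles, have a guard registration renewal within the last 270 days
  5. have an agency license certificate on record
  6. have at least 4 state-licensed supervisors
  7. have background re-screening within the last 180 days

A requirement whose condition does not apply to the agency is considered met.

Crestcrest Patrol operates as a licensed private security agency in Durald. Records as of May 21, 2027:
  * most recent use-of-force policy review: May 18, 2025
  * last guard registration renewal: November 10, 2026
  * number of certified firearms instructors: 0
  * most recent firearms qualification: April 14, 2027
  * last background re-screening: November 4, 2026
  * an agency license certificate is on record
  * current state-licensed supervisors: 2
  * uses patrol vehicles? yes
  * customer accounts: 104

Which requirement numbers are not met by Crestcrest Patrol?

1. certified firearms instructors 0 < 2 → not met
2. firearms qualification 37 days ago vs limit 30 → not met
3. use-of-force policy review 733 days ago vs limit 540 → not met
4. condition 'uses patrol vehicles' holds; guard registration renewal 192 days ago vs limit 270 → met
5. agency license certificate present → met
6. state-licensed supervisors 2 < 4 → not met
7. background re-screening 198 days ago vs limit 180 → not met
Not met: 1, 2, 3, 6, 7

1, 2, 3, 6, 7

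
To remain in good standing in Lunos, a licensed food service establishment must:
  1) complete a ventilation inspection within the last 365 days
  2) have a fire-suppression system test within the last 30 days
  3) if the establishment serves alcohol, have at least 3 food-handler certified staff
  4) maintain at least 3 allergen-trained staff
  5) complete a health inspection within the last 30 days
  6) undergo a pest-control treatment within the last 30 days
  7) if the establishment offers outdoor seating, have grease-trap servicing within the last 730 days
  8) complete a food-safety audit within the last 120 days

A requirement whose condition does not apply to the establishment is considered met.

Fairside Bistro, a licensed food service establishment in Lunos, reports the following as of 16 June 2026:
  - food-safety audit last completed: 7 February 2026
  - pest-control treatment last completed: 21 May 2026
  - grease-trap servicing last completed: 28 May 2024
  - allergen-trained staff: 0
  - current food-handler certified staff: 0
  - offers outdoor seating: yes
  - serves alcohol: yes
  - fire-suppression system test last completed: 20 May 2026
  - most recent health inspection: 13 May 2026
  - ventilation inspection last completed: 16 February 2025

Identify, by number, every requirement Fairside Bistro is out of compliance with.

1, 3, 4, 5, 7, 8

1. ventilation inspection 485 days ago vs limit 365 → not met
2. fire-suppression system test 27 days ago vs limit 30 → met
3. condition 'serves alcohol' holds; food-handler certified staff 0 < 3 → not met
4. allergen-trained staff 0 < 3 → not met
5. health inspection 34 days ago vs limit 30 → not met
6. pest-control treatment 26 days ago vs limit 30 → met
7. condition 'offers outdoor seating' holds; grease-trap servicing 749 days ago vs limit 730 → not met
8. food-safety audit 129 days ago vs limit 120 → not met
Not met: 1, 3, 4, 5, 7, 8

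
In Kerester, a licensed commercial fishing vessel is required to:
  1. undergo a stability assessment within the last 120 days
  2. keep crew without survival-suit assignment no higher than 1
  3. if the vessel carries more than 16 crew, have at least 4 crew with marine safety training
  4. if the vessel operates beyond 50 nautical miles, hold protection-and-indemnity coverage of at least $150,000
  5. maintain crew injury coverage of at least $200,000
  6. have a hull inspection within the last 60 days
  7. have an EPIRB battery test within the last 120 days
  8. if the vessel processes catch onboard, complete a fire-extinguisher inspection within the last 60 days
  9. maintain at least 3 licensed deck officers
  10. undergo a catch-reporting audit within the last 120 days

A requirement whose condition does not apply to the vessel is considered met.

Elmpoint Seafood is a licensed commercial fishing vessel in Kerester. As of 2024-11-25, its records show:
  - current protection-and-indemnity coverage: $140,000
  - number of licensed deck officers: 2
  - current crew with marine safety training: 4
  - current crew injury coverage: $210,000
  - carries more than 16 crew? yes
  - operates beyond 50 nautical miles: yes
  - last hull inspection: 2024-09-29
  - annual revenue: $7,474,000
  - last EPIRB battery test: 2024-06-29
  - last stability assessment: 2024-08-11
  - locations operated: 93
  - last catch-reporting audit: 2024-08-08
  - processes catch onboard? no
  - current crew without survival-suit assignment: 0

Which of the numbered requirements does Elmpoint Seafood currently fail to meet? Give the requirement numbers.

4, 7, 9

1. stability assessment 106 days ago vs limit 120 → met
2. crew without survival-suit assignment 0 ≤ 1 → met
3. condition 'carries more than 16 crew' holds; crew with marine safety training 4 ≥ 4 → met
4. condition 'operates beyond 50 nautical miles' holds; protection-and-indemnity coverage $140,000 < $150,000 → not met
5. crew injury coverage $210,000 ≥ $200,000 → met
6. hull inspection 57 days ago vs limit 60 → met
7. EPIRB battery test 149 days ago vs limit 120 → not met
8. condition 'processes catch onboard' does not hold → requirement n/a → met
9. licensed deck officers 2 < 3 → not met
10. catch-reporting audit 109 days ago vs limit 120 → met
Not met: 4, 7, 9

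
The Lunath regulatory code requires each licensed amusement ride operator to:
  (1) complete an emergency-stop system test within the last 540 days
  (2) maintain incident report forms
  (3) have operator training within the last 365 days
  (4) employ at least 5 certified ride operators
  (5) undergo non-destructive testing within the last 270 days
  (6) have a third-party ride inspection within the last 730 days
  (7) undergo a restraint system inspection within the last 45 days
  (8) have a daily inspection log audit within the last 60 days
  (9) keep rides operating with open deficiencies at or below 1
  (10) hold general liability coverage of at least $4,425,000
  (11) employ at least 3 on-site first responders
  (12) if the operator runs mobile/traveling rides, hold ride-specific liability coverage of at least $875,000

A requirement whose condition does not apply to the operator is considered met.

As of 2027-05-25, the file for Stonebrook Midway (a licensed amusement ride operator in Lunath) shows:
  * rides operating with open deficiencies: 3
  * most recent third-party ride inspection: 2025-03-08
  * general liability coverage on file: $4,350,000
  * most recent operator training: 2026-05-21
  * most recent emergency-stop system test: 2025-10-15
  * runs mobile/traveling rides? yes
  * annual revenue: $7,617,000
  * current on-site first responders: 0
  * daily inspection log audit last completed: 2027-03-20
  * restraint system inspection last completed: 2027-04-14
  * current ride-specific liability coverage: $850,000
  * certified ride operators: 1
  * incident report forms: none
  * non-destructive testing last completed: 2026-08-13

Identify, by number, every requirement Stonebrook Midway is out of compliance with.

1. emergency-stop system test 587 days ago vs limit 540 → not met
2. incident report forms absent → not met
3. operator training 369 days ago vs limit 365 → not met
4. certified ride operators 1 < 5 → not met
5. non-destructive testing 285 days ago vs limit 270 → not met
6. third-party ride inspection 808 days ago vs limit 730 → not met
7. restraint system inspection 41 days ago vs limit 45 → met
8. daily inspection log audit 66 days ago vs limit 60 → not met
9. rides operating with open deficiencies 3 > 1 → not met
10. general liability coverage $4,350,000 < $4,425,000 → not met
11. on-site first responders 0 < 3 → not met
12. condition 'runs mobile/traveling rides' holds; ride-specific liability coverage $850,000 < $875,000 → not met
Not met: 1, 2, 3, 4, 5, 6, 8, 9, 10, 11, 12

1, 2, 3, 4, 5, 6, 8, 9, 10, 11, 12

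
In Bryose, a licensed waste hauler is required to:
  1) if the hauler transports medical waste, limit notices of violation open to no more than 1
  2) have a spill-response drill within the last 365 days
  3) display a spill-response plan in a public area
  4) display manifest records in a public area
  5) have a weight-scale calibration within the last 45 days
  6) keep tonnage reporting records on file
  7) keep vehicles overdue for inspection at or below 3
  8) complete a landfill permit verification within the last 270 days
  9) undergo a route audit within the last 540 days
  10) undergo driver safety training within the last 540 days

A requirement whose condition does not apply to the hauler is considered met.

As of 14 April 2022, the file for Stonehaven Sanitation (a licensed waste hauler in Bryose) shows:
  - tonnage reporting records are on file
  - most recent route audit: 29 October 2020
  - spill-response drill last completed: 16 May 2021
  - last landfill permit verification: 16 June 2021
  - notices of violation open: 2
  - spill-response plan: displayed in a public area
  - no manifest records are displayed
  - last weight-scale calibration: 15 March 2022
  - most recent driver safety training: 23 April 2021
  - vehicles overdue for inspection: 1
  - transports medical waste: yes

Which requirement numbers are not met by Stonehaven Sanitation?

1, 4, 8

1. condition 'transports medical waste' holds; notices of violation open 2 > 1 → not met
2. spill-response drill 333 days ago vs limit 365 → met
3. spill-response plan present → met
4. manifest records absent → not met
5. weight-scale calibration 30 days ago vs limit 45 → met
6. tonnage reporting records present → met
7. vehicles overdue for inspection 1 ≤ 3 → met
8. landfill permit verification 302 days ago vs limit 270 → not met
9. route audit 532 days ago vs limit 540 → met
10. driver safety training 356 days ago vs limit 540 → met
Not met: 1, 4, 8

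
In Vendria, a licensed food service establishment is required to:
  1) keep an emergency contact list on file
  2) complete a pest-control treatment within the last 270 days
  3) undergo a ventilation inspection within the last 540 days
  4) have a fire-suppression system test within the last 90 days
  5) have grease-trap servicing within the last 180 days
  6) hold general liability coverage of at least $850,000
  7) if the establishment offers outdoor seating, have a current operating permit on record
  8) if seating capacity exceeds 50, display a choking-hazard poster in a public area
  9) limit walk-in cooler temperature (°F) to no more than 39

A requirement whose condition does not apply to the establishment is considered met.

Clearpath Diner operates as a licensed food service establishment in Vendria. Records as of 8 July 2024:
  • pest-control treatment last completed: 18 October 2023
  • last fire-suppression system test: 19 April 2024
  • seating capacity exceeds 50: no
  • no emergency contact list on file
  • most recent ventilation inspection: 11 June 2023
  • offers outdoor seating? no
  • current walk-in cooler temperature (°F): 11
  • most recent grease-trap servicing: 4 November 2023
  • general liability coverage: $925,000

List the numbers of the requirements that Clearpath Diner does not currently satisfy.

1. emergency contact list absent → not met
2. pest-control treatment 264 days ago vs limit 270 → met
3. ventilation inspection 393 days ago vs limit 540 → met
4. fire-suppression system test 80 days ago vs limit 90 → met
5. grease-trap servicing 247 days ago vs limit 180 → not met
6. general liability coverage $925,000 ≥ $850,000 → met
7. condition 'offers outdoor seating' does not hold → requirement n/a → met
8. condition 'seating capacity exceeds 50' does not hold → requirement n/a → met
9. walk-in cooler temperature (°F) 11 ≤ 39 → met
Not met: 1, 5

1, 5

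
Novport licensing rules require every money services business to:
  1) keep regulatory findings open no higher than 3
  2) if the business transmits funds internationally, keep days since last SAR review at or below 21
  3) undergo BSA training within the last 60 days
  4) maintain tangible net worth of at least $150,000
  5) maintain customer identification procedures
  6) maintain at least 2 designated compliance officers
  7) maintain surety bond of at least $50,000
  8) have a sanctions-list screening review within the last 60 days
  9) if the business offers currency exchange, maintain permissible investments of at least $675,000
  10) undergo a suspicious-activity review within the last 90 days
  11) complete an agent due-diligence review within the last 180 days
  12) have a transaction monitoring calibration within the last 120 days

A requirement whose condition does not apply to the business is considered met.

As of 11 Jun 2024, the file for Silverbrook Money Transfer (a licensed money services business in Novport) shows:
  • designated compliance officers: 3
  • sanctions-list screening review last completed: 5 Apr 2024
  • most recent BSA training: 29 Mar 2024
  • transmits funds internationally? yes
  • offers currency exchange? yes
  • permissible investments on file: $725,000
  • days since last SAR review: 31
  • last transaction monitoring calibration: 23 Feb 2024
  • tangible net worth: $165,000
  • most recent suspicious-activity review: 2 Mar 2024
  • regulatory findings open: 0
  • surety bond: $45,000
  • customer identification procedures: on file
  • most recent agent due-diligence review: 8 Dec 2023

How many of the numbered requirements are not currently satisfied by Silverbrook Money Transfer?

6

1. regulatory findings open 0 ≤ 3 → met
2. condition 'transmits funds internationally' holds; days since last SAR review 31 > 21 → not met
3. BSA training 74 days ago vs limit 60 → not met
4. tangible net worth $165,000 ≥ $150,000 → met
5. customer identification procedures present → met
6. designated compliance officers 3 ≥ 2 → met
7. surety bond $45,000 < $50,000 → not met
8. sanctions-list screening review 67 days ago vs limit 60 → not met
9. condition 'offers currency exchange' holds; permissible investments $725,000 ≥ $675,000 → met
10. suspicious-activity review 101 days ago vs limit 90 → not met
11. agent due-diligence review 186 days ago vs limit 180 → not met
12. transaction monitoring calibration 109 days ago vs limit 120 → met
Not met: 6 of 12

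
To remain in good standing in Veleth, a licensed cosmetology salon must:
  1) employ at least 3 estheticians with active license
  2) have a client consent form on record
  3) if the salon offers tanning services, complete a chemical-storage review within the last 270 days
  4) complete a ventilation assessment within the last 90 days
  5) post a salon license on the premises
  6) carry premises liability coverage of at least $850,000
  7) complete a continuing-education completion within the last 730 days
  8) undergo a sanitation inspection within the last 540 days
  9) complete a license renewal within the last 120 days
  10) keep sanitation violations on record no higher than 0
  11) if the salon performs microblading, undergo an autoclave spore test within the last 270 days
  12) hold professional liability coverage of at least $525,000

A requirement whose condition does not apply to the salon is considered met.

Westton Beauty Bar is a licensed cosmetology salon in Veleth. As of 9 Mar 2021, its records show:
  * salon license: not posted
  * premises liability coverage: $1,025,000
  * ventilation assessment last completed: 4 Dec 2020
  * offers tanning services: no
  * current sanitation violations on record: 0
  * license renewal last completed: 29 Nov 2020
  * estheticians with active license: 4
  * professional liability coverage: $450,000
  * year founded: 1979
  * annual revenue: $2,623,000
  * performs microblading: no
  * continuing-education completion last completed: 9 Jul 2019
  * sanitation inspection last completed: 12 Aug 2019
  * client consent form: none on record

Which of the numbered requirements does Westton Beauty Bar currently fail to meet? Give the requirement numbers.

1. estheticians with active license 4 ≥ 3 → met
2. client consent form absent → not met
3. condition 'offers tanning services' does not hold → requirement n/a → met
4. ventilation assessment 95 days ago vs limit 90 → not met
5. salon license absent → not met
6. premises liability coverage $1,025,000 ≥ $850,000 → met
7. continuing-education completion 609 days ago vs limit 730 → met
8. sanitation inspection 575 days ago vs limit 540 → not met
9. license renewal 100 days ago vs limit 120 → met
10. sanitation violations on record 0 ≤ 0 → met
11. condition 'performs microblading' does not hold → requirement n/a → met
12. professional liability coverage $450,000 < $525,000 → not met
Not met: 2, 4, 5, 8, 12

2, 4, 5, 8, 12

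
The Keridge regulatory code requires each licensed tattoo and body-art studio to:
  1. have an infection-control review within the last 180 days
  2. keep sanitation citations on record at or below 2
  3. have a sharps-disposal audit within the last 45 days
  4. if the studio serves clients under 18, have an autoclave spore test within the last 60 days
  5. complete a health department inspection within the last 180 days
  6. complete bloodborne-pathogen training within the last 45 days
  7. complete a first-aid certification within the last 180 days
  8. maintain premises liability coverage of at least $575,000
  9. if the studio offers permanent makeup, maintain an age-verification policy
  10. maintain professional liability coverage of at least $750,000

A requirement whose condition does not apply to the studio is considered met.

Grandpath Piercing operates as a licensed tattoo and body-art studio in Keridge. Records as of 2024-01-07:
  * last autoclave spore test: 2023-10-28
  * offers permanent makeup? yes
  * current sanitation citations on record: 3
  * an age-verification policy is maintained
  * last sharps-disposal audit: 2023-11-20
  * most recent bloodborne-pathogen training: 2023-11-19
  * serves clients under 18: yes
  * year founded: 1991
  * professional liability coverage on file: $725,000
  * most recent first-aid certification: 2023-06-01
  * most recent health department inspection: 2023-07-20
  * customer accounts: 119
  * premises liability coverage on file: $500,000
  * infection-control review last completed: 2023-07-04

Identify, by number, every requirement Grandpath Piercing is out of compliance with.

1, 2, 3, 4, 6, 7, 8, 10

1. infection-control review 187 days ago vs limit 180 → not met
2. sanitation citations on record 3 > 2 → not met
3. sharps-disposal audit 48 days ago vs limit 45 → not met
4. condition 'serves clients under 18' holds; autoclave spore test 71 days ago vs limit 60 → not met
5. health department inspection 171 days ago vs limit 180 → met
6. bloodborne-pathogen training 49 days ago vs limit 45 → not met
7. first-aid certification 220 days ago vs limit 180 → not met
8. premises liability coverage $500,000 < $575,000 → not met
9. condition 'offers permanent makeup' holds; age-verification policy present → met
10. professional liability coverage $725,000 < $750,000 → not met
Not met: 1, 2, 3, 4, 6, 7, 8, 10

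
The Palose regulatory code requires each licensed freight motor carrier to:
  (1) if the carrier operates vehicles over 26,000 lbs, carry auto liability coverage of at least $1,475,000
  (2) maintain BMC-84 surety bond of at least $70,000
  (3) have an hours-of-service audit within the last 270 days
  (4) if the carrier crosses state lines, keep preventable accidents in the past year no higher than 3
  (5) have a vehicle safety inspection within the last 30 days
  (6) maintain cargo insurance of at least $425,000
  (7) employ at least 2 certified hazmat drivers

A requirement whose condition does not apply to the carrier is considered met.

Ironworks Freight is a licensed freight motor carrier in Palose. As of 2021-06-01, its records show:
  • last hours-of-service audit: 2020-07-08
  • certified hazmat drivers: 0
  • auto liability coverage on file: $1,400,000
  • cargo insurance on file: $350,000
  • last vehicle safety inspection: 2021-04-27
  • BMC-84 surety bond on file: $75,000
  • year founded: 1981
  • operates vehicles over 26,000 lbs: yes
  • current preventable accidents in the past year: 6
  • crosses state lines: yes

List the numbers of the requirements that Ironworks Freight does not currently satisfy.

1. condition 'operates vehicles over 26,000 lbs' holds; auto liability coverage $1,400,000 < $1,475,000 → not met
2. BMC-84 surety bond $75,000 ≥ $70,000 → met
3. hours-of-service audit 328 days ago vs limit 270 → not met
4. condition 'crosses state lines' holds; preventable accidents in the past year 6 > 3 → not met
5. vehicle safety inspection 35 days ago vs limit 30 → not met
6. cargo insurance $350,000 < $425,000 → not met
7. certified hazmat drivers 0 < 2 → not met
Not met: 1, 3, 4, 5, 6, 7

1, 3, 4, 5, 6, 7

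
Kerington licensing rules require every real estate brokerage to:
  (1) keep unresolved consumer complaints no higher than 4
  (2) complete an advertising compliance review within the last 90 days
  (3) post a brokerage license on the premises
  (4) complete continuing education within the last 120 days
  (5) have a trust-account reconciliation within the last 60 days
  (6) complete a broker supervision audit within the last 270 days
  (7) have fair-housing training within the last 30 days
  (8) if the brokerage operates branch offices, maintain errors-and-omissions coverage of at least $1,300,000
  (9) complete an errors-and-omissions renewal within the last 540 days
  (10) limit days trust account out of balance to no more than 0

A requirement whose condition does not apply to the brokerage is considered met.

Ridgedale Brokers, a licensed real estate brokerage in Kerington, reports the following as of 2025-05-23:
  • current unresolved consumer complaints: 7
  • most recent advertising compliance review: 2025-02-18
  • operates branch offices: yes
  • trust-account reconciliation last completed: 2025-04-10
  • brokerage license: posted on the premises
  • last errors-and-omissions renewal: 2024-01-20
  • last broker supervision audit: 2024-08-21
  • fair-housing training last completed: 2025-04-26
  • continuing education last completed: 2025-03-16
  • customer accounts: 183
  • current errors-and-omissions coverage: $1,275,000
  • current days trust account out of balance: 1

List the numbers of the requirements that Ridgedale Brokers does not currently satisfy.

1. unresolved consumer complaints 7 > 4 → not met
2. advertising compliance review 94 days ago vs limit 90 → not met
3. brokerage license present → met
4. continuing education 68 days ago vs limit 120 → met
5. trust-account reconciliation 43 days ago vs limit 60 → met
6. broker supervision audit 275 days ago vs limit 270 → not met
7. fair-housing training 27 days ago vs limit 30 → met
8. condition 'operates branch offices' holds; errors-and-omissions coverage $1,275,000 < $1,300,000 → not met
9. errors-and-omissions renewal 489 days ago vs limit 540 → met
10. days trust account out of balance 1 > 0 → not met
Not met: 1, 2, 6, 8, 10

1, 2, 6, 8, 10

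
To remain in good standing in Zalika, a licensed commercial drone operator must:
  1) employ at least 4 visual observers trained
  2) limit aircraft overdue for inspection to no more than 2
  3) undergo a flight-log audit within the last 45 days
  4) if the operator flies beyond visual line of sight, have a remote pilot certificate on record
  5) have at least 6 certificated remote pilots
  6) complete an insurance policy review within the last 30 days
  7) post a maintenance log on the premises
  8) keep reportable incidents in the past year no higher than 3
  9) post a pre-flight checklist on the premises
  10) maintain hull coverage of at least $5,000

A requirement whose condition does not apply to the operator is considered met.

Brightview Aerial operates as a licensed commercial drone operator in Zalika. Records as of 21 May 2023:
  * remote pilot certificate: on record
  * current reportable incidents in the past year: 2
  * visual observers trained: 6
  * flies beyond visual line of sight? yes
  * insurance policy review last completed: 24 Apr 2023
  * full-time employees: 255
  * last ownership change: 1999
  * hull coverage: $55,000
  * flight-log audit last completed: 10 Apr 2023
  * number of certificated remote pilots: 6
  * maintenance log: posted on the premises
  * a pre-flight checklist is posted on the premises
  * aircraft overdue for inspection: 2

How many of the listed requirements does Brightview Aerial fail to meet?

0

1. visual observers trained 6 ≥ 4 → met
2. aircraft overdue for inspection 2 ≤ 2 → met
3. flight-log audit 41 days ago vs limit 45 → met
4. condition 'flies beyond visual line of sight' holds; remote pilot certificate present → met
5. certificated remote pilots 6 ≥ 6 → met
6. insurance policy review 27 days ago vs limit 30 → met
7. maintenance log present → met
8. reportable incidents in the past year 2 ≤ 3 → met
9. pre-flight checklist present → met
10. hull coverage $55,000 ≥ $5,000 → met
Not met: 0 of 10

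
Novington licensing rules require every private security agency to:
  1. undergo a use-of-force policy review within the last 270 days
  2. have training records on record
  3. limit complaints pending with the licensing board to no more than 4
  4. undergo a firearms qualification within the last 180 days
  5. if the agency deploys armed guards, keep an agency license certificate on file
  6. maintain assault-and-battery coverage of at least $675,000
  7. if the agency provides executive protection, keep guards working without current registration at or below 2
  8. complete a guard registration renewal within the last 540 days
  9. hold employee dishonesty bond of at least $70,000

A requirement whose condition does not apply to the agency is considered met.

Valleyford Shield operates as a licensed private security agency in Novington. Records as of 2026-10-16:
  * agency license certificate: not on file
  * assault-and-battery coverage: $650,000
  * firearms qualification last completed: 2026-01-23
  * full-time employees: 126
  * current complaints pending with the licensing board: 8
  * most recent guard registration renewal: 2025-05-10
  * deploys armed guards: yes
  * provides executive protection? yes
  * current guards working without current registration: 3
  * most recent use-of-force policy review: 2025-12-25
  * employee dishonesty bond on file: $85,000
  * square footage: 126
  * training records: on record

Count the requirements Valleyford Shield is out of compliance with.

6

1. use-of-force policy review 295 days ago vs limit 270 → not met
2. training records present → met
3. complaints pending with the licensing board 8 > 4 → not met
4. firearms qualification 266 days ago vs limit 180 → not met
5. condition 'deploys armed guards' holds; agency license certificate absent → not met
6. assault-and-battery coverage $650,000 < $675,000 → not met
7. condition 'provides executive protection' holds; guards working without current registration 3 > 2 → not met
8. guard registration renewal 524 days ago vs limit 540 → met
9. employee dishonesty bond $85,000 ≥ $70,000 → met
Not met: 6 of 9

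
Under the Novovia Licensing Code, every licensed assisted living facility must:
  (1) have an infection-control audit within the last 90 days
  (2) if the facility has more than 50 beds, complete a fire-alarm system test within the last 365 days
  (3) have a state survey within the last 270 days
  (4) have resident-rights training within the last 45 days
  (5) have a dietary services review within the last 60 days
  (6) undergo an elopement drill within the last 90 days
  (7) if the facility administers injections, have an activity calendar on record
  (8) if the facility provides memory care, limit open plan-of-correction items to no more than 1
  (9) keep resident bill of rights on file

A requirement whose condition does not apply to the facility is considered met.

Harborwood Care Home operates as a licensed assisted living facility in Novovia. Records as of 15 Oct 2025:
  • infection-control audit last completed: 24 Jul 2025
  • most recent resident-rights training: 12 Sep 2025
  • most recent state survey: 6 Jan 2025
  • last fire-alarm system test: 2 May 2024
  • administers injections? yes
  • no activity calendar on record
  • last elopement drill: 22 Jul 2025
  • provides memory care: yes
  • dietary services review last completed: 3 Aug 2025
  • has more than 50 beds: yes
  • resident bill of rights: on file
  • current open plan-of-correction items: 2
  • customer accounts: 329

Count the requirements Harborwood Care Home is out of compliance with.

1. infection-control audit 83 days ago vs limit 90 → met
2. condition 'has more than 50 beds' holds; fire-alarm system test 531 days ago vs limit 365 → not met
3. state survey 282 days ago vs limit 270 → not met
4. resident-rights training 33 days ago vs limit 45 → met
5. dietary services review 73 days ago vs limit 60 → not met
6. elopement drill 85 days ago vs limit 90 → met
7. condition 'administers injections' holds; activity calendar absent → not met
8. condition 'provides memory care' holds; open plan-of-correction items 2 > 1 → not met
9. resident bill of rights present → met
Not met: 5 of 9

5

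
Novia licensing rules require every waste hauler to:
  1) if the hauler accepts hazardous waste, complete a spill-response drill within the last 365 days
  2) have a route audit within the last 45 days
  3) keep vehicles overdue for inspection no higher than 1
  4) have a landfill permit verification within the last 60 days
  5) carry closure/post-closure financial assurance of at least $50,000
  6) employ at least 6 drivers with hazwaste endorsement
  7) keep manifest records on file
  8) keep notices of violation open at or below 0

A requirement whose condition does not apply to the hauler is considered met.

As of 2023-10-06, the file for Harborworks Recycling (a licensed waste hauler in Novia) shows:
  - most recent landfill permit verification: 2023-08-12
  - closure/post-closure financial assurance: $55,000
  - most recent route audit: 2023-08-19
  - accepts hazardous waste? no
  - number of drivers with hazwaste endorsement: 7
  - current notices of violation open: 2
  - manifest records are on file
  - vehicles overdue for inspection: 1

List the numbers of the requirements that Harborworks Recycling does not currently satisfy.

1. condition 'accepts hazardous waste' does not hold → requirement n/a → met
2. route audit 48 days ago vs limit 45 → not met
3. vehicles overdue for inspection 1 ≤ 1 → met
4. landfill permit verification 55 days ago vs limit 60 → met
5. closure/post-closure financial assurance $55,000 ≥ $50,000 → met
6. drivers with hazwaste endorsement 7 ≥ 6 → met
7. manifest records present → met
8. notices of violation open 2 > 0 → not met
Not met: 2, 8

2, 8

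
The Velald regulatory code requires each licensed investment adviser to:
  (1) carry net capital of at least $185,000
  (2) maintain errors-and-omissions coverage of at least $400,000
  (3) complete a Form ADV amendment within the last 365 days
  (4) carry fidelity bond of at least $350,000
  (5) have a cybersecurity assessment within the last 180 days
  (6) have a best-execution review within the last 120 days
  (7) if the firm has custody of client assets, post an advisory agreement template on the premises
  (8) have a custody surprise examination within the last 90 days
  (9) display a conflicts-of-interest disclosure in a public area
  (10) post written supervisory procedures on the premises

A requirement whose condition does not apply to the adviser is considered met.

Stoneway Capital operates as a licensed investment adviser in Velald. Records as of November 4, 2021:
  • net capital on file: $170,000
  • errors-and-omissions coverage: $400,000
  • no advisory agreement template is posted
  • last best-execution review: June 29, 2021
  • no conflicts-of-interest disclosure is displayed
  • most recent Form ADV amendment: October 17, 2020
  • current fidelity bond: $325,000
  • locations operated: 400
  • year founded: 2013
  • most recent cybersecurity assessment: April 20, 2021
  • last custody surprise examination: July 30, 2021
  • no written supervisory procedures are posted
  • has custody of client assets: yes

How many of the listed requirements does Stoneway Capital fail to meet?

9

1. net capital $170,000 < $185,000 → not met
2. errors-and-omissions coverage $400,000 ≥ $400,000 → met
3. Form ADV amendment 383 days ago vs limit 365 → not met
4. fidelity bond $325,000 < $350,000 → not met
5. cybersecurity assessment 198 days ago vs limit 180 → not met
6. best-execution review 128 days ago vs limit 120 → not met
7. condition 'has custody of client assets' holds; advisory agreement template absent → not met
8. custody surprise examination 97 days ago vs limit 90 → not met
9. conflicts-of-interest disclosure absent → not met
10. written supervisory procedures absent → not met
Not met: 9 of 10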